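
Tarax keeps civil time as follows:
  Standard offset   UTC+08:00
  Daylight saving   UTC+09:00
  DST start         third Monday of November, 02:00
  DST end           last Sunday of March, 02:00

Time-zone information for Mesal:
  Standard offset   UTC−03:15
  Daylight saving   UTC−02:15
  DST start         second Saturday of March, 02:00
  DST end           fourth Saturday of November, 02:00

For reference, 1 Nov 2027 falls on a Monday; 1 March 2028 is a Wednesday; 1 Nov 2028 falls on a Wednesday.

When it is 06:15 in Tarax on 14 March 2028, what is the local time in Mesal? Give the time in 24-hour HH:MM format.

1 November 2027 is a Monday, so the first Monday is November 1 and the third is November 15.
1 March 2028 is a Wednesday, so Sundays fall on 5, 12, 19, 26; the last is March 26.
14 March 2028 lies within the daylight-saving period (15 November 2027 – 26 March 2028), so Tarax is on daylight time, UTC+09:00.
06:15 Tarax − 9h = 21:15 UTC (rolling into the previous day, 13 March 2028).
1 March 2028 is a Wednesday, so the first Saturday is March 4 and the second is March 11.
1 November 2028 is a Wednesday, so the first Saturday is November 4 and the fourth is November 25.
At the standard offset (UTC−03:15), 21:15 UTC − 3h15m = 18:00 Mesal standard time.
The standard-time date in Mesal, 13 March 2028, lies within the daylight-saving period (11 March – 25 November), so Mesal is on daylight time, UTC−02:15.
21:15 UTC − 2h15m = 19:00 Mesal.

19:00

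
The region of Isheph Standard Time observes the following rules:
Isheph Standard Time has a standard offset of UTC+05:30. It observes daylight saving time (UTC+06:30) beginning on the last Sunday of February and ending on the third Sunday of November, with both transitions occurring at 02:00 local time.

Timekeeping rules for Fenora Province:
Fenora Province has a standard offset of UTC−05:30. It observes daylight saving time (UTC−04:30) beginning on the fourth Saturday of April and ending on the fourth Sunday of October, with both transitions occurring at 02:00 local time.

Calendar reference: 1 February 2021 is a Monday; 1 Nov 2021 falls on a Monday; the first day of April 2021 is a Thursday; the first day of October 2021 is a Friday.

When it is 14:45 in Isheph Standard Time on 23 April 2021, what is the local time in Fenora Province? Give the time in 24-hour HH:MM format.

1 February 2021 is a Monday, so Sundays fall on 7, 14, 21, 28; the last is February 28.
1 November 2021 is a Monday, so the first Sunday is November 7 and the third is November 21.
23 April 2021 falls between 28 February and 21 November, so daylight saving is in effect and Isheph Standard Time is at UTC+06:30.
14:45 Isheph Standard Time − 6h30m = 08:15 UTC.
1 April 2021 is a Thursday, so the first Saturday is April 3 and the fourth is April 24.
1 October 2021 is a Friday, so the first Sunday is October 3 and the fourth is October 24.
At the standard offset (UTC−05:30), 08:15 UTC − 5h30m = 02:45 Fenora Province standard time.
Daylight saving runs 24 April – 24 October; the standard-time date in Fenora Province, 23 April 2021, is outside that window, so Fenora Province is on standard time at UTC−05:30.
08:15 UTC − 5h30m = 02:45 Fenora Province.

02:45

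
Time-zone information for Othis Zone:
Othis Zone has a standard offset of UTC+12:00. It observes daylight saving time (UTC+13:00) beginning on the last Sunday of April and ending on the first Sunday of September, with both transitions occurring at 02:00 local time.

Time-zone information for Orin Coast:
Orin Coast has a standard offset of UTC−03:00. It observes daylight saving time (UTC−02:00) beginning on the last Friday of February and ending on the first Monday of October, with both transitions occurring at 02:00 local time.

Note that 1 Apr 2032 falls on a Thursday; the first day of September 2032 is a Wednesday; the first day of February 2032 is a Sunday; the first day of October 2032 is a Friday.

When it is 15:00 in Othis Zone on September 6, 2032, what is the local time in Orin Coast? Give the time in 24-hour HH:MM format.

01:00

1 April 2032 is a Thursday, so Sundays fall on 4, 11, 18, 25; the last is April 25.
1 September 2032 is a Wednesday, so the first Sunday is September 5.
September 6, 2032 is outside the daylight-saving period (25 April – 5 September), so Othis Zone is on standard time, UTC+12:00.
15:00 Othis Zone − 12h = 03:00 UTC.
1 February 2032 is a Sunday, so Fridays fall on 6, 13, 20, 27; the last is February 27.
1 October 2032 is a Friday, so the first Monday is October 4.
At the standard offset (UTC−03:00), 03:00 UTC − 3h = 00:00 Orin Coast standard time.
The standard-time date in Orin Coast, September 6, 2032, falls between 27 February and 4 October, so daylight saving is in effect and Orin Coast is at UTC−02:00.
03:00 UTC − 2h = 01:00 Orin Coast.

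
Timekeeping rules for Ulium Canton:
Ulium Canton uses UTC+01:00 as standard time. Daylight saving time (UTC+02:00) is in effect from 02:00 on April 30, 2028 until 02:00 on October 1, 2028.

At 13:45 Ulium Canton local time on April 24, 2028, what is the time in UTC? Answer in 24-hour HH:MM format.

12:45

April 24, 2028 is outside the daylight-saving period (30 April – 1 October), so Ulium Canton is on standard time, UTC+01:00.
13:45 local − 1h = 12:45 UTC.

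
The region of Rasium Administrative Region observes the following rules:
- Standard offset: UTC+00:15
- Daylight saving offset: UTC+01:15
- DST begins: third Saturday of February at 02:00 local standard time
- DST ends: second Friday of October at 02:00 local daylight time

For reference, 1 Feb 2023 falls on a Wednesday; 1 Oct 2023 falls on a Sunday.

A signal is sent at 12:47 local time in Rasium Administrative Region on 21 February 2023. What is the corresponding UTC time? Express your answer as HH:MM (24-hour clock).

11:32

1 February 2023 is a Wednesday, so the first Saturday is February 4 and the third is February 18.
1 October 2023 is a Sunday, so the first Friday is October 6 and the second is October 13.
21 February 2023 lies within the daylight-saving period (18 February – 13 October), so Rasium Administrative Region is on daylight time, UTC+01:15.
12:47 local − 1h15m = 11:32 UTC.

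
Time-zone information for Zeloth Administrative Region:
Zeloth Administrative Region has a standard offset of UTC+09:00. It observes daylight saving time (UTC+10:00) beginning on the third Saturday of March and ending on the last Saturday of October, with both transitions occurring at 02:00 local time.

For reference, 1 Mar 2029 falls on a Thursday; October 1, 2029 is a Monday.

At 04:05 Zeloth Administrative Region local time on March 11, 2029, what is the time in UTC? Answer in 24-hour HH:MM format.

1 March 2029 is a Thursday, so the first Saturday is March 3 and the third is March 17.
1 October 2029 is a Monday, so Saturdays fall on 6, 13, 20, 27; the last is October 27.
March 11, 2029 does not fall between 17 March and 27 October, so daylight saving is not in effect and Zeloth Administrative Region is at UTC+09:00.
04:05 local − 9h = 19:05 UTC (rolling into the previous day, 10 March 2029).

19:05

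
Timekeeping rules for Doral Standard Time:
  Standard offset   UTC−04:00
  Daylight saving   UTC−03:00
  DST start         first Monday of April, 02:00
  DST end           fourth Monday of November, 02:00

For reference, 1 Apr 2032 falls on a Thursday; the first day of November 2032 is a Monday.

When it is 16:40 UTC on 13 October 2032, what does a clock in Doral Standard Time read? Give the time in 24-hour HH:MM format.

13:40

1 April 2032 is a Thursday, so the first Monday is April 5.
1 November 2032 is a Monday, so the first Monday is November 1 and the fourth is November 22.
At the standard offset (UTC−04:00), 16:40 UTC − 4h = 12:40 Doral Standard Time standard time.
The standard-time date in Doral Standard Time, 13 October 2032, falls between 5 April and 22 November, so daylight saving is in effect and Doral Standard Time is at UTC−03:00.
16:40 UTC − 3h = 13:40 local.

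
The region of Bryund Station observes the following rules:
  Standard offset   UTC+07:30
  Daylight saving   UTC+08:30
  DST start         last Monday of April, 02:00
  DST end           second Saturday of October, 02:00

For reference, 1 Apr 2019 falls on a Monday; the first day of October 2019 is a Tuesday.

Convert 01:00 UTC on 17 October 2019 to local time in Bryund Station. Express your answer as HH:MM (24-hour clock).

08:30

1 April 2019 is a Monday, so Mondays fall on 1, 8, 15, 22, 29; the last is April 29.
1 October 2019 is a Tuesday, so the first Saturday is October 5 and the second is October 12.
At the standard offset (UTC+07:30), 01:00 UTC + 7h30m = 08:30 Bryund Station standard time.
The standard-time date in Bryund Station, 17 October 2019, does not fall between 29 April and 12 October, so daylight saving is not in effect and Bryund Station is at UTC+07:30.
01:00 UTC + 7h30m = 08:30 local.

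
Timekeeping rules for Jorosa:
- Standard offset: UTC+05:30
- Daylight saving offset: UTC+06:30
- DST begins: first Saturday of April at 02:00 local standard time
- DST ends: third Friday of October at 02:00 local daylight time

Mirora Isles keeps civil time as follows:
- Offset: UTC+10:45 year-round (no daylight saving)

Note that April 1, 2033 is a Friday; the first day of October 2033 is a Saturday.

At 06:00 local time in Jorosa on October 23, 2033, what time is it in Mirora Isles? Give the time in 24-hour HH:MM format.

1 April 2033 is a Friday, so the first Saturday is April 2.
1 October 2033 is a Saturday, so the first Friday is October 7 and the third is October 21.
October 23, 2033 does not fall between 2 April and 21 October, so daylight saving is not in effect and Jorosa is at UTC+05:30.
06:00 Jorosa − 5h30m = 00:30 UTC.
Mirora Isles has no daylight saving, so its offset is UTC+10:45 year-round.
00:30 UTC + 10h45m = 11:15 Mirora Isles.

11:15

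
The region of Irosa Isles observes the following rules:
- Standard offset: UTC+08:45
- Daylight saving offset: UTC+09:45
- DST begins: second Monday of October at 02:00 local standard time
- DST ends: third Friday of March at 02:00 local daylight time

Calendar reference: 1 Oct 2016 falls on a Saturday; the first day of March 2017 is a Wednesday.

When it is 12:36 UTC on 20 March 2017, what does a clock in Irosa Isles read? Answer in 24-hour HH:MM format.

1 October 2016 is a Saturday, so the first Monday is October 3 and the second is October 10.
1 March 2017 is a Wednesday, so the first Friday is March 3 and the third is March 17.
At the standard offset (UTC+08:45), 12:36 UTC + 8h45m = 21:21 Irosa Isles standard time.
Daylight saving runs 10 October 2016 – 17 March 2017; the standard-time date in Irosa Isles, 20 March 2017, is outside that window, so Irosa Isles is on standard time at UTC+08:45.
12:36 UTC + 8h45m = 21:21 local.

21:21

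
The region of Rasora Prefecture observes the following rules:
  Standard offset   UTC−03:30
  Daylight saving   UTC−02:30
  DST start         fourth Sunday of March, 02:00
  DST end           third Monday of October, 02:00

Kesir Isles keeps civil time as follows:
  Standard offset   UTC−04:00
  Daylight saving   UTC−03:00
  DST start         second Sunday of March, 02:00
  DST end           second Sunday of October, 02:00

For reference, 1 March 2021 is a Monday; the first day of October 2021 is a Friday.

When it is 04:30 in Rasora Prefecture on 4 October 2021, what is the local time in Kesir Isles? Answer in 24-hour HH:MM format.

04:00

1 March 2021 is a Monday, so the first Sunday is March 7 and the fourth is March 28.
1 October 2021 is a Friday, so the first Monday is October 4 and the third is October 18.
Daylight saving runs 28 March – 18 October; 4 October 2021 is inside that window, so Rasora Prefecture is at UTC−02:30.
04:30 Rasora Prefecture + 2h30m = 07:00 UTC.
1 March 2021 is a Monday, so the first Sunday is March 7 and the second is March 14.
1 October 2021 is a Friday, so the first Sunday is October 3 and the second is October 10.
At the standard offset (UTC−04:00), 07:00 UTC − 4h = 03:00 Kesir Isles standard time.
The standard-time date in Kesir Isles, 4 October 2021, falls between 14 March and 10 October, so daylight saving is in effect and Kesir Isles is at UTC−03:00.
07:00 UTC − 3h = 04:00 Kesir Isles.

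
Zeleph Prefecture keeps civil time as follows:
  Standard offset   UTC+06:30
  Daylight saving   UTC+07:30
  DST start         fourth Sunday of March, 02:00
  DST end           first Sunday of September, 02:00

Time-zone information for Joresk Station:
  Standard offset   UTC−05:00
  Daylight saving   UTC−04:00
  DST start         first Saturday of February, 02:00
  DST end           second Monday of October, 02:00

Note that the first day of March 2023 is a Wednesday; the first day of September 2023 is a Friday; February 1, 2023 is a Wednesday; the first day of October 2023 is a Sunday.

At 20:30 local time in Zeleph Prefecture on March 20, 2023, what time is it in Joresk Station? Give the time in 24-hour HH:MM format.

10:00

1 March 2023 is a Wednesday, so the first Sunday is March 5 and the fourth is March 26.
1 September 2023 is a Friday, so the first Sunday is September 3.
Daylight saving runs 26 March – 3 September; March 20, 2023 is outside that window, so Zeleph Prefecture is on standard time at UTC+06:30.
20:30 Zeleph Prefecture − 6h30m = 14:00 UTC.
1 February 2023 is a Wednesday, so the first Saturday is February 4.
1 October 2023 is a Sunday, so the first Monday is October 2 and the second is October 9.
At the standard offset (UTC−05:00), 14:00 UTC − 5h = 09:00 Joresk Station standard time.
Daylight saving runs 4 February – 9 October; the standard-time date in Joresk Station, March 20, 2023, is inside that window, so Joresk Station is at UTC−04:00.
14:00 UTC − 4h = 10:00 Joresk Station.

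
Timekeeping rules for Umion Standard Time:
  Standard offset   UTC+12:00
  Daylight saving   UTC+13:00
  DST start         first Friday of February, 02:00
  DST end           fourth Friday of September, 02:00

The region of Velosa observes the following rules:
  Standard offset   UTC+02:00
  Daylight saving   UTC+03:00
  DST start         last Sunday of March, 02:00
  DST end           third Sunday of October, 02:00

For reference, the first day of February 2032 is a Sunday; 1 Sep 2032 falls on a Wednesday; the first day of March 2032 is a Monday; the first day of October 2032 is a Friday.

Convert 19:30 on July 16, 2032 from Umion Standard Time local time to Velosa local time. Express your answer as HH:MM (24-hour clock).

09:30

1 February 2032 is a Sunday, so the first Friday is February 6.
1 September 2032 is a Wednesday, so the first Friday is September 3 and the fourth is September 24.
Daylight saving runs 6 February – 24 September; July 16, 2032 is inside that window, so Umion Standard Time is at UTC+13:00.
19:30 Umion Standard Time − 13h = 06:30 UTC.
1 March 2032 is a Monday, so Sundays fall on 7, 14, 21, 28; the last is March 28.
1 October 2032 is a Friday, so the first Sunday is October 3 and the third is October 17.
At the standard offset (UTC+02:00), 06:30 UTC + 2h = 08:30 Velosa standard time.
The standard-time date in Velosa, July 16, 2032, falls between 28 March and 17 October, so daylight saving is in effect and Velosa is at UTC+03:00.
06:30 UTC + 3h = 09:30 Velosa.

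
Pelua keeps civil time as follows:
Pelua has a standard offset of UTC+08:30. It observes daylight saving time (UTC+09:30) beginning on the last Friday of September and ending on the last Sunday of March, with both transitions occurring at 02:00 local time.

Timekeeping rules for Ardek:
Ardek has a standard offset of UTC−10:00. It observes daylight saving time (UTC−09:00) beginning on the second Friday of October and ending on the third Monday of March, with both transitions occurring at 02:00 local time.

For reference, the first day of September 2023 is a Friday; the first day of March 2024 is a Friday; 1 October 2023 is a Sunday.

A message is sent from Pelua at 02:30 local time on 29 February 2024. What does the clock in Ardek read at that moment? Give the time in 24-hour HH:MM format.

08:00

1 September 2023 is a Friday, so Fridays fall on 1, 8, 15, 22, 29; the last is September 29.
1 March 2024 is a Friday, so Sundays fall on 3, 10, 17, 24, 31; the last is March 31.
Daylight saving runs 29 September 2023 – 31 March 2024; 29 February 2024 is inside that window, so Pelua is at UTC+09:30.
02:30 Pelua − 9h30m = 17:00 UTC (rolling into the previous day, 28 February 2024).
1 October 2023 is a Sunday, so the first Friday is October 6 and the second is October 13.
1 March 2024 is a Friday, so the first Monday is March 4 and the third is March 18.
At the standard offset (UTC−10:00), 17:00 UTC − 10h = 07:00 Ardek standard time.
The standard-time date in Ardek, 28 February 2024, falls between 13 October 2023 and 18 March 2024, so daylight saving is in effect and Ardek is at UTC−09:00.
17:00 UTC − 9h = 08:00 Ardek.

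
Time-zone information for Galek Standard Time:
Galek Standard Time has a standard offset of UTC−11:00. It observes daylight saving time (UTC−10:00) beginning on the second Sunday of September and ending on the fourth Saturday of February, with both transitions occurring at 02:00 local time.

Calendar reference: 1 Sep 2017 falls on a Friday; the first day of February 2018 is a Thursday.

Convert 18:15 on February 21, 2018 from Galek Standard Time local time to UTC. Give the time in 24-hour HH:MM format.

1 September 2017 is a Friday, so the first Sunday is September 3 and the second is September 10.
1 February 2018 is a Thursday, so the first Saturday is February 3 and the fourth is February 24.
Daylight saving runs 10 September 2017 – 24 February 2018; February 21, 2018 is inside that window, so Galek Standard Time is at UTC−10:00.
18:15 local + 10h = 04:15 UTC (rolling into the next day, 22 February 2018).

04:15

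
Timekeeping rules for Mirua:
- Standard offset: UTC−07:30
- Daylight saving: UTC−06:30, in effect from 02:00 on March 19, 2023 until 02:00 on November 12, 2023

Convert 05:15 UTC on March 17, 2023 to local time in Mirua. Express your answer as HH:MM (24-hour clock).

21:45

At the standard offset (UTC−07:30), 05:15 UTC − 7h30m = 21:45 Mirua standard time (rolling into the previous day, 16 March 2023).
Daylight saving runs 19 March – 12 November; the standard-time date in Mirua, March 16, 2023, is outside that window, so Mirua is on standard time at UTC−07:30.
05:15 UTC − 7h30m = 21:45 local (rolling into the previous day, 16 March 2023).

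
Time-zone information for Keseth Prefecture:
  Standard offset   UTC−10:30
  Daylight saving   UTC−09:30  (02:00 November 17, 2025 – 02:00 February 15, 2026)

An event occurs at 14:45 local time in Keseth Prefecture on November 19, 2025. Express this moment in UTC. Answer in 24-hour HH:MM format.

00:15

November 19, 2025 falls between 17 November 2025 and 15 February 2026, so daylight saving is in effect and Keseth Prefecture is at UTC−09:30.
14:45 local + 9h30m = 00:15 UTC (rolling into the next day, 20 November 2025).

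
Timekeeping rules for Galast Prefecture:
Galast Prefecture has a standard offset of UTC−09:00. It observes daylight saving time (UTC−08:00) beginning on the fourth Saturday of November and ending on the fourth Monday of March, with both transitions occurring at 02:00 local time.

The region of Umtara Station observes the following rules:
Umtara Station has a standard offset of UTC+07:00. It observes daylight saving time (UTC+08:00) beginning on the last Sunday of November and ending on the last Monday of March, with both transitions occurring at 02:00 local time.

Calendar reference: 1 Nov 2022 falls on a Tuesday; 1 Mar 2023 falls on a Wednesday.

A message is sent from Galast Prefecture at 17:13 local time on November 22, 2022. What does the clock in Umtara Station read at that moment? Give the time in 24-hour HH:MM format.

09:13

1 November 2022 is a Tuesday, so the first Saturday is November 5 and the fourth is November 26.
1 March 2023 is a Wednesday, so the first Monday is March 6 and the fourth is March 27.
November 22, 2022 does not fall between 26 November 2022 and 27 March 2023, so daylight saving is not in effect and Galast Prefecture is at UTC−09:00.
17:13 Galast Prefecture + 9h = 02:13 UTC (rolling into the next day, 23 November 2022).
1 November 2022 is a Tuesday, so Sundays fall on 6, 13, 20, 27; the last is November 27.
1 March 2023 is a Wednesday, so Mondays fall on 6, 13, 20, 27; the last is March 27.
At the standard offset (UTC+07:00), 02:13 UTC + 7h = 09:13 Umtara Station standard time.
The standard-time date in Umtara Station, November 23, 2022, does not fall between 27 November 2022 and 27 March 2023, so daylight saving is not in effect and Umtara Station is at UTC+07:00.
02:13 UTC + 7h = 09:13 Umtara Station.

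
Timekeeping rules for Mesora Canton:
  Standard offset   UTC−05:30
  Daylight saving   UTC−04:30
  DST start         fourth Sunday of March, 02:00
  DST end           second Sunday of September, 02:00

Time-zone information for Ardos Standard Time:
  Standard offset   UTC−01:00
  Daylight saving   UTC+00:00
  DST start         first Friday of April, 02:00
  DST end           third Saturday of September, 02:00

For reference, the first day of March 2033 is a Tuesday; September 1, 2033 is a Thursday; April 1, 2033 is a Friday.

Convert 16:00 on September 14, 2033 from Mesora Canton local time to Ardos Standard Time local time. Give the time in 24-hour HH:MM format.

1 March 2033 is a Tuesday, so the first Sunday is March 6 and the fourth is March 27.
1 September 2033 is a Thursday, so the first Sunday is September 4 and the second is September 11.
Daylight saving runs 27 March – 11 September; September 14, 2033 is outside that window, so Mesora Canton is on standard time at UTC−05:30.
16:00 Mesora Canton + 5h30m = 21:30 UTC.
1 April 2033 is a Friday, so the first Friday is April 1.
1 September 2033 is a Thursday, so the first Saturday is September 3 and the third is September 17.
At the standard offset (UTC−01:00), 21:30 UTC − 1h = 20:30 Ardos Standard Time standard time.
The standard-time date in Ardos Standard Time, September 14, 2033, lies within the daylight-saving period (1 April – 17 September), so Ardos Standard Time is on daylight time, UTC+00:00.
21:30 UTC + 0h = 21:30 Ardos Standard Time.

21:30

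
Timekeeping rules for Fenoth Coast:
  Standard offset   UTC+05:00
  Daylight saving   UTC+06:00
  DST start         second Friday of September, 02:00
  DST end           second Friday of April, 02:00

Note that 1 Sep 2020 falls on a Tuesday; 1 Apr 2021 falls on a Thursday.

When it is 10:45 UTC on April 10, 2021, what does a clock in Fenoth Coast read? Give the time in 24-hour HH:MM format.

15:45

1 September 2020 is a Tuesday, so the first Friday is September 4 and the second is September 11.
1 April 2021 is a Thursday, so the first Friday is April 2 and the second is April 9.
At the standard offset (UTC+05:00), 10:45 UTC + 5h = 15:45 Fenoth Coast standard time.
Daylight saving runs 11 September 2020 – 9 April 2021; the standard-time date in Fenoth Coast, April 10, 2021, is outside that window, so Fenoth Coast is on standard time at UTC+05:00.
10:45 UTC + 5h = 15:45 local.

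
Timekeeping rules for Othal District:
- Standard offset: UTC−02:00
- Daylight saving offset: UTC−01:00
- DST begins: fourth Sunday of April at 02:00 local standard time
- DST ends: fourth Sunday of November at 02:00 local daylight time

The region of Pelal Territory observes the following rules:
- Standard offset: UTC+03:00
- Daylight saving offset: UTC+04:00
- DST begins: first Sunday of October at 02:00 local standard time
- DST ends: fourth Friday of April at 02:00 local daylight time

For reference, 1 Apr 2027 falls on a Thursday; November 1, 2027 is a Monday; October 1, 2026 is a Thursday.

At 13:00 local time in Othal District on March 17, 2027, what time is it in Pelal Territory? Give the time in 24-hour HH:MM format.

19:00

1 April 2027 is a Thursday, so the first Sunday is April 4 and the fourth is April 25.
1 November 2027 is a Monday, so the first Sunday is November 7 and the fourth is November 28.
March 17, 2027 is outside the daylight-saving period (25 April – 28 November), so Othal District is on standard time, UTC−02:00.
13:00 Othal District + 2h = 15:00 UTC.
1 October 2026 is a Thursday, so the first Sunday is October 4.
1 April 2027 is a Thursday, so the first Friday is April 2 and the fourth is April 23.
At the standard offset (UTC+03:00), 15:00 UTC + 3h = 18:00 Pelal Territory standard time.
Daylight saving runs 4 October 2026 – 23 April 2027; the standard-time date in Pelal Territory, March 17, 2027, is inside that window, so Pelal Territory is at UTC+04:00.
15:00 UTC + 4h = 19:00 Pelal Territory.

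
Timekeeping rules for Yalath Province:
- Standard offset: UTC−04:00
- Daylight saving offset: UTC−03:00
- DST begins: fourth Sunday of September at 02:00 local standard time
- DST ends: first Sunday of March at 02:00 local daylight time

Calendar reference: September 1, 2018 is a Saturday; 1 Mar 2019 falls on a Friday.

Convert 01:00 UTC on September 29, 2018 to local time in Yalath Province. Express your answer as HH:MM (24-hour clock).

1 September 2018 is a Saturday, so the first Sunday is September 2 and the fourth is September 23.
1 March 2019 is a Friday, so the first Sunday is March 3.
At the standard offset (UTC−04:00), 01:00 UTC − 4h = 21:00 Yalath Province standard time (rolling into the previous day, 28 September 2018).
The standard-time date in Yalath Province, September 28, 2018, falls between 23 September 2018 and 3 March 2019, so daylight saving is in effect and Yalath Province is at UTC−03:00.
01:00 UTC − 3h = 22:00 local (rolling into the previous day, 28 September 2018).

22:00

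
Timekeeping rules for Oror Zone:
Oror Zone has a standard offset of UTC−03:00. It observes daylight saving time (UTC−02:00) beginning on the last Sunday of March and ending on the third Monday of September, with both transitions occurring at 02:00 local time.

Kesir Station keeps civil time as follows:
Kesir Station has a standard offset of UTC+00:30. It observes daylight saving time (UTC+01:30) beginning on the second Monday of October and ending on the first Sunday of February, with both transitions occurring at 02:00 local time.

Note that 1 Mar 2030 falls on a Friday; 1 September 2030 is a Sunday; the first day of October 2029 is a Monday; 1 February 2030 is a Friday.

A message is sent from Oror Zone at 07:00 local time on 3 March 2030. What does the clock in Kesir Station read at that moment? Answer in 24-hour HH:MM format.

10:30

1 March 2030 is a Friday, so Sundays fall on 3, 10, 17, 24, 31; the last is March 31.
1 September 2030 is a Sunday, so the first Monday is September 2 and the third is September 16.
3 March 2030 does not fall between 31 March and 16 September, so daylight saving is not in effect and Oror Zone is at UTC−03:00.
07:00 Oror Zone + 3h = 10:00 UTC.
1 October 2029 is a Monday, so the first Monday is October 1 and the second is October 8.
1 February 2030 is a Friday, so the first Sunday is February 3.
At the standard offset (UTC+00:30), 10:00 UTC + 0h30m = 10:30 Kesir Station standard time.
Daylight saving runs 8 October 2029 – 3 February 2030; the standard-time date in Kesir Station, 3 March 2030, is outside that window, so Kesir Station is on standard time at UTC+00:30.
10:00 UTC + 0h30m = 10:30 Kesir Station.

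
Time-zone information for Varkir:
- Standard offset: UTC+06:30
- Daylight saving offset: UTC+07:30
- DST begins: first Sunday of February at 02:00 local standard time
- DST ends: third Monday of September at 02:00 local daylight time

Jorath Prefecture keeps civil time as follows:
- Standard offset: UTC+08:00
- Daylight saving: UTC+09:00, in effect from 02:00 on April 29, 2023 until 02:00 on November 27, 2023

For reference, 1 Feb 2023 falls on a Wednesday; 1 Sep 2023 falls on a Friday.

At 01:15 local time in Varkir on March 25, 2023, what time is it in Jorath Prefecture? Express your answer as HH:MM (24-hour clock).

1 February 2023 is a Wednesday, so the first Sunday is February 5.
1 September 2023 is a Friday, so the first Monday is September 4 and the third is September 18.
March 25, 2023 falls between 5 February and 18 September, so daylight saving is in effect and Varkir is at UTC+07:30.
01:15 Varkir − 7h30m = 17:45 UTC (rolling into the previous day, 24 March 2023).
At the standard offset (UTC+08:00), 17:45 UTC + 8h = 01:45 Jorath Prefecture standard time (rolling into the next day, 25 March 2023).
The standard-time date in Jorath Prefecture, March 25, 2023, does not fall between 29 April and 27 November, so daylight saving is not in effect and Jorath Prefecture is at UTC+08:00.
17:45 UTC + 8h = 01:45 Jorath Prefecture (rolling into the next day, 25 March 2023).

01:45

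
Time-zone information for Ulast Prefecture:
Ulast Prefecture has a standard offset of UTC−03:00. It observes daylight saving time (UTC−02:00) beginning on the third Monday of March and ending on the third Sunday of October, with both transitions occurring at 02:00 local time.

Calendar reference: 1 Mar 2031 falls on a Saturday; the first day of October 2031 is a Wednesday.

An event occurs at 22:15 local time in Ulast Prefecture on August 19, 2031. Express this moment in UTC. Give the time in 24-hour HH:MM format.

1 March 2031 is a Saturday, so the first Monday is March 3 and the third is March 17.
1 October 2031 is a Wednesday, so the first Sunday is October 5 and the third is October 19.
August 19, 2031 lies within the daylight-saving period (17 March – 19 October), so Ulast Prefecture is on daylight time, UTC−02:00.
22:15 local + 2h = 00:15 UTC (rolling into the next day, 20 August 2031).

00:15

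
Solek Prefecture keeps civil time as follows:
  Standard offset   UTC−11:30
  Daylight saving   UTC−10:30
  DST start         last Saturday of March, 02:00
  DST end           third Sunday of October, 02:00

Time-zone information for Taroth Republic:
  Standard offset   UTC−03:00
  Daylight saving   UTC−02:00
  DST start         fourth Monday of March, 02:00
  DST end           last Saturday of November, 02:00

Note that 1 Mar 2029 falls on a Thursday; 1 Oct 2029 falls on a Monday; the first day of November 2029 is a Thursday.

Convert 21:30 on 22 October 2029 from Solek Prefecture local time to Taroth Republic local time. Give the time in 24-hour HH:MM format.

07:00

1 March 2029 is a Thursday, so Saturdays fall on 3, 10, 17, 24, 31; the last is March 31.
1 October 2029 is a Monday, so the first Sunday is October 7 and the third is October 21.
22 October 2029 does not fall between 31 March and 21 October, so daylight saving is not in effect and Solek Prefecture is at UTC−11:30.
21:30 Solek Prefecture + 11h30m = 09:00 UTC (rolling into the next day, 23 October 2029).
1 March 2029 is a Thursday, so the first Monday is March 5 and the fourth is March 26.
1 November 2029 is a Thursday, so Saturdays fall on 3, 10, 17, 24; the last is November 24.
At the standard offset (UTC−03:00), 09:00 UTC − 3h = 06:00 Taroth Republic standard time.
The standard-time date in Taroth Republic, 23 October 2029, falls between 26 March and 24 November, so daylight saving is in effect and Taroth Republic is at UTC−02:00.
09:00 UTC − 2h = 07:00 Taroth Republic.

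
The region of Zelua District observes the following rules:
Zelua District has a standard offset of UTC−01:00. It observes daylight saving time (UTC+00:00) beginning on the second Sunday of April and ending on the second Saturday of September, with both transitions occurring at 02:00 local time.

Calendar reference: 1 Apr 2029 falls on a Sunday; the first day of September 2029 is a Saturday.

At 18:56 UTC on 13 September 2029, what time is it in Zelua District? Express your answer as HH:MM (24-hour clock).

1 April 2029 is a Sunday, so the first Sunday is April 1 and the second is April 8.
1 September 2029 is a Saturday, so the first Saturday is September 1 and the second is September 8.
At the standard offset (UTC−01:00), 18:56 UTC − 1h = 17:56 Zelua District standard time.
Daylight saving runs 8 April – 8 September; the standard-time date in Zelua District, 13 September 2029, is outside that window, so Zelua District is on standard time at UTC−01:00.
18:56 UTC − 1h = 17:56 local.

17:56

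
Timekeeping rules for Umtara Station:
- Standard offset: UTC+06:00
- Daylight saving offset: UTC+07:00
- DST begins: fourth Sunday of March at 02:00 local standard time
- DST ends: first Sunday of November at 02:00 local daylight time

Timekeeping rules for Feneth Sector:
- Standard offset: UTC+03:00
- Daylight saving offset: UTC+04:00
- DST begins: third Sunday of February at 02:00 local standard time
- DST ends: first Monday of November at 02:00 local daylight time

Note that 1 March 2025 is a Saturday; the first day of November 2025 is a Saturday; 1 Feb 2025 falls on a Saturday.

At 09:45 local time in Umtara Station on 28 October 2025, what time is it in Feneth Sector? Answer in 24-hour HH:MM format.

1 March 2025 is a Saturday, so the first Sunday is March 2 and the fourth is March 23.
1 November 2025 is a Saturday, so the first Sunday is November 2.
28 October 2025 lies within the daylight-saving period (23 March – 2 November), so Umtara Station is on daylight time, UTC+07:00.
09:45 Umtara Station − 7h = 02:45 UTC.
1 February 2025 is a Saturday, so the first Sunday is February 2 and the third is February 16.
1 November 2025 is a Saturday, so the first Monday is November 3.
At the standard offset (UTC+03:00), 02:45 UTC + 3h = 05:45 Feneth Sector standard time.
The standard-time date in Feneth Sector, 28 October 2025, lies within the daylight-saving period (16 February – 3 November), so Feneth Sector is on daylight time, UTC+04:00.
02:45 UTC + 4h = 06:45 Feneth Sector.

06:45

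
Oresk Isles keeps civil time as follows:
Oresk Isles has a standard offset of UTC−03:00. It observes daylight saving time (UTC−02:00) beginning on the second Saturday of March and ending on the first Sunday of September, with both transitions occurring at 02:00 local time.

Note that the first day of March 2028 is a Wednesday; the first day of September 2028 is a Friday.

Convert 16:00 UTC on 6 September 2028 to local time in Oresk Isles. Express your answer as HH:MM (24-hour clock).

13:00

1 March 2028 is a Wednesday, so the first Saturday is March 4 and the second is March 11.
1 September 2028 is a Friday, so the first Sunday is September 3.
At the standard offset (UTC−03:00), 16:00 UTC − 3h = 13:00 Oresk Isles standard time.
The standard-time date in Oresk Isles, 6 September 2028, does not fall between 11 March and 3 September, so daylight saving is not in effect and Oresk Isles is at UTC−03:00.
16:00 UTC − 3h = 13:00 local.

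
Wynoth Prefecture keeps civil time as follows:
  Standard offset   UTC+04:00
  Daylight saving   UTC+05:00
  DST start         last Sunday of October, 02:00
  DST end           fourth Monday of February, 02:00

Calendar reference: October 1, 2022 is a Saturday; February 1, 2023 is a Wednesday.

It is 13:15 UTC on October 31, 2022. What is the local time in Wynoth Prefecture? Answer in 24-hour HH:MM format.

1 October 2022 is a Saturday, so Sundays fall on 2, 9, 16, 23, 30; the last is October 30.
1 February 2023 is a Wednesday, so the first Monday is February 6 and the fourth is February 27.
At the standard offset (UTC+04:00), 13:15 UTC + 4h = 17:15 Wynoth Prefecture standard time.
The standard-time date in Wynoth Prefecture, October 31, 2022, falls between 30 October 2022 and 27 February 2023, so daylight saving is in effect and Wynoth Prefecture is at UTC+05:00.
13:15 UTC + 5h = 18:15 local.

18:15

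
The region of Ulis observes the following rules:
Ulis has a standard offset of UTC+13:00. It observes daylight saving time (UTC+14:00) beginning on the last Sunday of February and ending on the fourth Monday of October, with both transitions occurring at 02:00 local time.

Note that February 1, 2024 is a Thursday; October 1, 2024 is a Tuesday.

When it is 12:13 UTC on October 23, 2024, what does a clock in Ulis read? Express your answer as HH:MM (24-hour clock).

1 February 2024 is a Thursday, so Sundays fall on 4, 11, 18, 25; the last is February 25.
1 October 2024 is a Tuesday, so the first Monday is October 7 and the fourth is October 28.
At the standard offset (UTC+13:00), 12:13 UTC + 13h = 01:13 Ulis standard time (rolling into the next day, 24 October 2024).
The standard-time date in Ulis, October 24, 2024, lies within the daylight-saving period (25 February – 28 October), so Ulis is on daylight time, UTC+14:00.
12:13 UTC + 14h = 02:13 local (rolling into the next day, 24 October 2024).

02:13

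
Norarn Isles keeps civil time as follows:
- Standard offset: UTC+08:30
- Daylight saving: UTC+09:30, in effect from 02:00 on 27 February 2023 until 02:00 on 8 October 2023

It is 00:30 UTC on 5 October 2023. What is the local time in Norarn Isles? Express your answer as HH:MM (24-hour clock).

At the standard offset (UTC+08:30), 00:30 UTC + 8h30m = 09:00 Norarn Isles standard time.
The standard-time date in Norarn Isles, 5 October 2023, falls between 27 February and 8 October, so daylight saving is in effect and Norarn Isles is at UTC+09:30.
00:30 UTC + 9h30m = 10:00 local.

10:00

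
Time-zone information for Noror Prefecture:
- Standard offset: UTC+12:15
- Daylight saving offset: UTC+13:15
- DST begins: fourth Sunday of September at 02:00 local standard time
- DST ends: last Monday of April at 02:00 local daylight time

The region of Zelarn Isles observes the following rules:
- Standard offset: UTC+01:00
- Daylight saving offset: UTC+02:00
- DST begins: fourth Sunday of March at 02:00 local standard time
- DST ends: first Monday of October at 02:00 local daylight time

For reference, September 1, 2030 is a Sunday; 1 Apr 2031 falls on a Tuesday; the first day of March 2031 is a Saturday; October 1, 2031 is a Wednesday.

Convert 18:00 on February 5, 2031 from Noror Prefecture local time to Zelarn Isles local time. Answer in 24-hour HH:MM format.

1 September 2030 is a Sunday, so the first Sunday is September 1 and the fourth is September 22.
1 April 2031 is a Tuesday, so Mondays fall on 7, 14, 21, 28; the last is April 28.
February 5, 2031 lies within the daylight-saving period (22 September 2030 – 28 April 2031), so Noror Prefecture is on daylight time, UTC+13:15.
18:00 Noror Prefecture − 13h15m = 04:45 UTC.
1 March 2031 is a Saturday, so the first Sunday is March 2 and the fourth is March 23.
1 October 2031 is a Wednesday, so the first Monday is October 6.
At the standard offset (UTC+01:00), 04:45 UTC + 1h = 05:45 Zelarn Isles standard time.
The standard-time date in Zelarn Isles, February 5, 2031, does not fall between 23 March and 6 October, so daylight saving is not in effect and Zelarn Isles is at UTC+01:00.
04:45 UTC + 1h = 05:45 Zelarn Isles.

05:45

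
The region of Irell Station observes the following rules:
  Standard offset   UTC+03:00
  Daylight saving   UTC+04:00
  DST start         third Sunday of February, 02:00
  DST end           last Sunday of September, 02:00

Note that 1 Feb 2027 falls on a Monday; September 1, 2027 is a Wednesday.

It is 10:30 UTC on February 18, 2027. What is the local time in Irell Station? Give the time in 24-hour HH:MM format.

1 February 2027 is a Monday, so the first Sunday is February 7 and the third is February 21.
1 September 2027 is a Wednesday, so Sundays fall on 5, 12, 19, 26; the last is September 26.
At the standard offset (UTC+03:00), 10:30 UTC + 3h = 13:30 Irell Station standard time.
The standard-time date in Irell Station, February 18, 2027, is outside the daylight-saving period (21 February – 26 September), so Irell Station is on standard time, UTC+03:00.
10:30 UTC + 3h = 13:30 local.

13:30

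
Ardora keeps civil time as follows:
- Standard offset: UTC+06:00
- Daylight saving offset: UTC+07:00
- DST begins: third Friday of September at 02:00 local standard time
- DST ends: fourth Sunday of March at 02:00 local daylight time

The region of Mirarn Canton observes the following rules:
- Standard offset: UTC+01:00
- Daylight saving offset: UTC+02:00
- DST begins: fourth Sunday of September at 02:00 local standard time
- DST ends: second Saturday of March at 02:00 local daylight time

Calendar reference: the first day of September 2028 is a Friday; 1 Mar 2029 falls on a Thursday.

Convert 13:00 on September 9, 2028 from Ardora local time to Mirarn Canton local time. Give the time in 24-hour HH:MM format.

08:00

1 September 2028 is a Friday, so the first Friday is September 1 and the third is September 15.
1 March 2029 is a Thursday, so the first Sunday is March 4 and the fourth is March 25.
September 9, 2028 does not fall between 15 September 2028 and 25 March 2029, so daylight saving is not in effect and Ardora is at UTC+06:00.
13:00 Ardora − 6h = 07:00 UTC.
1 September 2028 is a Friday, so the first Sunday is September 3 and the fourth is September 24.
1 March 2029 is a Thursday, so the first Saturday is March 3 and the second is March 10.
At the standard offset (UTC+01:00), 07:00 UTC + 1h = 08:00 Mirarn Canton standard time.
The standard-time date in Mirarn Canton, September 9, 2028, does not fall between 24 September 2028 and 10 March 2029, so daylight saving is not in effect and Mirarn Canton is at UTC+01:00.
07:00 UTC + 1h = 08:00 Mirarn Canton.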